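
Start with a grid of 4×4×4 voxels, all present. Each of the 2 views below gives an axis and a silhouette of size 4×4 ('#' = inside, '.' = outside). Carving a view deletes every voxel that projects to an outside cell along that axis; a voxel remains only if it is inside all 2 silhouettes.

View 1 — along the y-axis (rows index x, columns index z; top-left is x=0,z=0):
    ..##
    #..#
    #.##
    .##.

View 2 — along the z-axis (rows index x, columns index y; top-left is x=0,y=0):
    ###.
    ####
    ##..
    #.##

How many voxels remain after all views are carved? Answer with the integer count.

|visual hull| = 26

initial block: 4^3 = 64
step 1: project along y, AND mask (9/16) → |grid| = 36
step 2: project along z, AND mask (12/16) → |grid| = 26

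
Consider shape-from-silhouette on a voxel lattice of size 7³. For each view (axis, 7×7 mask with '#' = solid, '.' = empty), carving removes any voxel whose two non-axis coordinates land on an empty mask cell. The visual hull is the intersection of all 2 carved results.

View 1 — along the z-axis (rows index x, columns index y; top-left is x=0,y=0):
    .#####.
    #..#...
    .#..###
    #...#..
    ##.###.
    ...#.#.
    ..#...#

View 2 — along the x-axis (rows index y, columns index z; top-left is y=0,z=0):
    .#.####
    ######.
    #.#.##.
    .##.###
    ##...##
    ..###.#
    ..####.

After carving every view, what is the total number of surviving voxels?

full grid |V| = 343
carve view 1 (along z, XY-mask fill 22/49): 154 voxels remain
carve view 2 (along x, YZ-mask fill 32/49): 101 voxels remain

remaining voxels: 101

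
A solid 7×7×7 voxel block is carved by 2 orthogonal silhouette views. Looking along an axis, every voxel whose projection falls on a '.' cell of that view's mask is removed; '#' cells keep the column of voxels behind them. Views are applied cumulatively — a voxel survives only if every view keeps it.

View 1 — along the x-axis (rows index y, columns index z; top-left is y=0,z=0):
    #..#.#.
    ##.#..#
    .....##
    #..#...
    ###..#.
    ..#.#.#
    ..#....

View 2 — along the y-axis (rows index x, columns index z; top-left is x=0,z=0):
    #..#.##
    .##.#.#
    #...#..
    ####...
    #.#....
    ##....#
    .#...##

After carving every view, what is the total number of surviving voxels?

63 voxels

before carving: 343 voxels (7×7×7)
[1] x-view keeps 19 columns → grid now 133
[2] y-view keeps 22 columns → grid now 63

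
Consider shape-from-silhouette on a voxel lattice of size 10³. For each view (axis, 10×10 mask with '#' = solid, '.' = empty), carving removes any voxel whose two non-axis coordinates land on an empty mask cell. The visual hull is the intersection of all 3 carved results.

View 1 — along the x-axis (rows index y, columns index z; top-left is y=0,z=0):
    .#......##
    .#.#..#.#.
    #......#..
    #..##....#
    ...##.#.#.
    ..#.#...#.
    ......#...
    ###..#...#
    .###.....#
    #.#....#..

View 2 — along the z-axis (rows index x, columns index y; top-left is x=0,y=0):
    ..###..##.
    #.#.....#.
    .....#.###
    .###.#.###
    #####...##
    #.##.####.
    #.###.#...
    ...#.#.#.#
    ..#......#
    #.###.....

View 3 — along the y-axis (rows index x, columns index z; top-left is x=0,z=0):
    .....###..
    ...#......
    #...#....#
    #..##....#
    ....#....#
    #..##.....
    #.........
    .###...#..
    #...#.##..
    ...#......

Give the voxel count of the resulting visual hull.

start: 10×10×10 = 1000 voxels
[1] x-view keeps 33 columns → grid now 330
[2] z-view keeps 48 columns → grid now 161
[3] y-view keeps 26 columns → grid now 47

47 voxels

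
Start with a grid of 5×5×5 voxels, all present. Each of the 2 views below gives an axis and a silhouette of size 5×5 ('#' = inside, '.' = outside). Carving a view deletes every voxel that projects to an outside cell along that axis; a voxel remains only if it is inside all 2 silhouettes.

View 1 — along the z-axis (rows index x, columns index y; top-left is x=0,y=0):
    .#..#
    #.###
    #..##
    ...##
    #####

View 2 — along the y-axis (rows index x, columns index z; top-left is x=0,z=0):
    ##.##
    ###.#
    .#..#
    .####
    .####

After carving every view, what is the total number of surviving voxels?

before carving: 125 voxels (5×5×5)
  1. axis=2 (XY plane), |mask|=16  ⇒  voxels=80
  2. axis=1 (XZ plane), |mask|=18  ⇒  voxels=58

58 voxels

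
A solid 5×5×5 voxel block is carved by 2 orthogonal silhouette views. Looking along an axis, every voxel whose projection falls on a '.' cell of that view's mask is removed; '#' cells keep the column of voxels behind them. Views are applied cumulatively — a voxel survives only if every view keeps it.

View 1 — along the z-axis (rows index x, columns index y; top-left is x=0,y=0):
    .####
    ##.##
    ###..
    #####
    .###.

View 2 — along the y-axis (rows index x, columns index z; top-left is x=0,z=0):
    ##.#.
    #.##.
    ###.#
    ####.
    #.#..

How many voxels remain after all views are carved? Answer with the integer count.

|visual hull| = 62

full grid |V| = 125
carve view 1 (along z, XY-mask fill 19/25): 95 voxels remain
carve view 2 (along y, XZ-mask fill 16/25): 62 voxels remain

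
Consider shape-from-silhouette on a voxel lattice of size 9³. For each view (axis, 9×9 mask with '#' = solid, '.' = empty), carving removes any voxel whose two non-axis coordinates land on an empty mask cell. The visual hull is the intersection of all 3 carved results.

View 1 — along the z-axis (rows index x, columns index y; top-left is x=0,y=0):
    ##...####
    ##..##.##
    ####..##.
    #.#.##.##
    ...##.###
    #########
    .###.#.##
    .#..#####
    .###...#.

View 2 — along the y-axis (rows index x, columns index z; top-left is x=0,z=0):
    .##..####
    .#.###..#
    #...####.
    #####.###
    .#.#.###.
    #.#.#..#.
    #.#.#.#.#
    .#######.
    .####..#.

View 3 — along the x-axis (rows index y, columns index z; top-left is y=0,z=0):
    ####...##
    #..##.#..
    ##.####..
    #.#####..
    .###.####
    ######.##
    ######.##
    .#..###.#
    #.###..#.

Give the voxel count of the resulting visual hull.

|visual hull| = 195

before carving: 729 voxels (9×9×9)
  1. axis=2 (XY plane), |mask|=54  ⇒  voxels=486
  2. axis=1 (XZ plane), |mask|=50  ⇒  voxels=297
  3. axis=0 (YZ plane), |mask|=55  ⇒  voxels=195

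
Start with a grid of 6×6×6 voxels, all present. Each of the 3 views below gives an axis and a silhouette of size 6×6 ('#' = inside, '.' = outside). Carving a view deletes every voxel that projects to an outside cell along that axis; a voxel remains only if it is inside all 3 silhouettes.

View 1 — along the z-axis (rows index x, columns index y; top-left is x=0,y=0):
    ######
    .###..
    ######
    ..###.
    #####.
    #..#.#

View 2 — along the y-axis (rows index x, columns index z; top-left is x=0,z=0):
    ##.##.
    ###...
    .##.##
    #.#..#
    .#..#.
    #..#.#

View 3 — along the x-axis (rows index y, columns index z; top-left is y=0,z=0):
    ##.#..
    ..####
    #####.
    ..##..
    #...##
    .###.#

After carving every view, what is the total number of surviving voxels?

47 voxels

before carving: 216 voxels (6×6×6)
  1. axis=2 (XY plane), |mask|=26  ⇒  voxels=156
  2. axis=1 (XZ plane), |mask|=19  ⇒  voxels=85
  3. axis=0 (YZ plane), |mask|=21  ⇒  voxels=47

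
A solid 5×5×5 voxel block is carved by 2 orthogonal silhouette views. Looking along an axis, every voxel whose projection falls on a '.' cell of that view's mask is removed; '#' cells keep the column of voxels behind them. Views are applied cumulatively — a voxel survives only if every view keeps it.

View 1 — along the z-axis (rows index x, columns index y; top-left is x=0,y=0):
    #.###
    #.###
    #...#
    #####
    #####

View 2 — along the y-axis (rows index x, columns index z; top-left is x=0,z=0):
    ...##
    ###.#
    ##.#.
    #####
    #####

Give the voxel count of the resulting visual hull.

|visual hull| = 80

initial block: 5^3 = 125
step 1: project along z, AND mask (20/25) → |grid| = 100
step 2: project along y, AND mask (19/25) → |grid| = 80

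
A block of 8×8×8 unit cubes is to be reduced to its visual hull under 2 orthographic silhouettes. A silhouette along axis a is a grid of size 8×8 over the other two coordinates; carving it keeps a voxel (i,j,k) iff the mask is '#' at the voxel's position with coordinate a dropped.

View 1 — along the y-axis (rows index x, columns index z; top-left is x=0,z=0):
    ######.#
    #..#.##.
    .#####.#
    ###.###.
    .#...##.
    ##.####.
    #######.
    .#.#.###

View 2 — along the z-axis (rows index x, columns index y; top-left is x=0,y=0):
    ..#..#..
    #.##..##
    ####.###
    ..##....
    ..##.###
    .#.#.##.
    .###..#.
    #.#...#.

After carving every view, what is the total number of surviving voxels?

start: 8×8×8 = 512 voxels
V1 y: intersect with XZ mask (44 set) -- 352 left
V2 z: intersect with XY mask (32 set) -- 170 left

remaining voxels: 170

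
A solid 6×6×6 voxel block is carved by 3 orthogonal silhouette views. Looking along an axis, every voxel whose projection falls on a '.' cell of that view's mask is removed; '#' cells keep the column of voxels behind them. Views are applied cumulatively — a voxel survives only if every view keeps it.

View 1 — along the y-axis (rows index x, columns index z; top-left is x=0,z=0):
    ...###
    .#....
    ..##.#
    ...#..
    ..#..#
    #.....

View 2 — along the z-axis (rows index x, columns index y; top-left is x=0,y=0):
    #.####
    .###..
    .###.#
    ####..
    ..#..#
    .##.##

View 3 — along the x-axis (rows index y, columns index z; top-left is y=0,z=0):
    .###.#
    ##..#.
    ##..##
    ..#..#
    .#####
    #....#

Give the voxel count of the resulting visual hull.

21 voxels

full grid |V| = 216
carve view 1 (along y, XZ-mask fill 11/36): 66 voxels remain
carve view 2 (along z, XY-mask fill 22/36): 42 voxels remain
carve view 3 (along x, YZ-mask fill 20/36): 21 voxels remain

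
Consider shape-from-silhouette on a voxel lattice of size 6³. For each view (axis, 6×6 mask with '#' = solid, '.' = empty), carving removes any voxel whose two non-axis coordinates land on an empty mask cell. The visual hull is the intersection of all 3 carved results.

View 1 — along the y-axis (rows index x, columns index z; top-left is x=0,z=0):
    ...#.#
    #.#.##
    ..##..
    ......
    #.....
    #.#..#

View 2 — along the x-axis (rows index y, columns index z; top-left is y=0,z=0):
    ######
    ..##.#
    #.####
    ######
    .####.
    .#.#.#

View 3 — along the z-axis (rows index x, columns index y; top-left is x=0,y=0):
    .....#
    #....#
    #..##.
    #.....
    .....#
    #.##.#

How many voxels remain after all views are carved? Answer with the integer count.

full grid |V| = 216
[1] y-view keeps 12 columns → grid now 72
[2] x-view keeps 27 columns → grid now 55
[3] z-view keeps 12 columns → grid now 23

23 voxels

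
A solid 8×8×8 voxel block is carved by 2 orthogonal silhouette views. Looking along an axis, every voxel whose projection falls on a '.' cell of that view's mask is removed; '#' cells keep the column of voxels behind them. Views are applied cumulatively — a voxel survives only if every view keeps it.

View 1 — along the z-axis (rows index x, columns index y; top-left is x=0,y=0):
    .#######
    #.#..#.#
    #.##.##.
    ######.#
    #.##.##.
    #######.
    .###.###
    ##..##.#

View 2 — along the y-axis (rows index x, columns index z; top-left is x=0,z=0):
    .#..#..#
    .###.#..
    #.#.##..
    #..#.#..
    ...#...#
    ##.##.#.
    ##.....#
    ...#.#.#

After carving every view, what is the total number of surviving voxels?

|visual hull| = 156

full grid |V| = 512
V1 z: intersect with XY mask (46 set) -- 368 left
V2 y: intersect with XZ mask (27 set) -- 156 left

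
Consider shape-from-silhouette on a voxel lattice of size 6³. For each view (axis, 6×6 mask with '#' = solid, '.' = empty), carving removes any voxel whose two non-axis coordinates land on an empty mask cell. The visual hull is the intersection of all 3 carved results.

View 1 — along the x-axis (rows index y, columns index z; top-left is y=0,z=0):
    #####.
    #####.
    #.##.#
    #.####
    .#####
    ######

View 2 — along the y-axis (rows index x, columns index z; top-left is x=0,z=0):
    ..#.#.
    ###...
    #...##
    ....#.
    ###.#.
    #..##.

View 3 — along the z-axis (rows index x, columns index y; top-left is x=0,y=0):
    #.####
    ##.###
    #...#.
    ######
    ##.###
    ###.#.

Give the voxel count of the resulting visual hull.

59 voxels

full grid |V| = 216
  1. axis=0 (YZ plane), |mask|=30  ⇒  voxels=180
  2. axis=1 (XZ plane), |mask|=16  ⇒  voxels=81
  3. axis=2 (XY plane), |mask|=27  ⇒  voxels=59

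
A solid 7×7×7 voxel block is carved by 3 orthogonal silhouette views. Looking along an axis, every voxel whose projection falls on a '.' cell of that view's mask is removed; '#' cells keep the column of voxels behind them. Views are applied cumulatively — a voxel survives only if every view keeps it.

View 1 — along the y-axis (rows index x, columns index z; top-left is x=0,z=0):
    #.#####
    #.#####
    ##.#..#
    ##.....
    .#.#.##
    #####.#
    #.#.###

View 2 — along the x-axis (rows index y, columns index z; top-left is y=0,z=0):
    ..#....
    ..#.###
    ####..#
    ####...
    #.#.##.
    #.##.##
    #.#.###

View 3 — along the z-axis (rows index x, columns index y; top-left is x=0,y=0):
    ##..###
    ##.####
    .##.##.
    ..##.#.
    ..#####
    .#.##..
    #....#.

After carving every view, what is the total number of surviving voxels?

voxel count = 81

initial block: 7^3 = 343
step 1: project along y, AND mask (33/49) → |grid| = 231
step 2: project along x, AND mask (28/49) → |grid| = 133
step 3: project along z, AND mask (28/49) → |grid| = 81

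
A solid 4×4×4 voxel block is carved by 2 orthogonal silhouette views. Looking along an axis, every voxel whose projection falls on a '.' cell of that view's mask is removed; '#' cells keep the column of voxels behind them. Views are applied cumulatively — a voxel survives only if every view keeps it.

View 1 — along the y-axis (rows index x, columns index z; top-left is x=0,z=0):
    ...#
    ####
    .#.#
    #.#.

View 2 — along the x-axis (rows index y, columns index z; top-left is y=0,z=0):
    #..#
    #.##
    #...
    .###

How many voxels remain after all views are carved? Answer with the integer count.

21 voxels

initial block: 4^3 = 64
  1. axis=1 (XZ plane), |mask|=9  ⇒  voxels=36
  2. axis=0 (YZ plane), |mask|=9  ⇒  voxels=21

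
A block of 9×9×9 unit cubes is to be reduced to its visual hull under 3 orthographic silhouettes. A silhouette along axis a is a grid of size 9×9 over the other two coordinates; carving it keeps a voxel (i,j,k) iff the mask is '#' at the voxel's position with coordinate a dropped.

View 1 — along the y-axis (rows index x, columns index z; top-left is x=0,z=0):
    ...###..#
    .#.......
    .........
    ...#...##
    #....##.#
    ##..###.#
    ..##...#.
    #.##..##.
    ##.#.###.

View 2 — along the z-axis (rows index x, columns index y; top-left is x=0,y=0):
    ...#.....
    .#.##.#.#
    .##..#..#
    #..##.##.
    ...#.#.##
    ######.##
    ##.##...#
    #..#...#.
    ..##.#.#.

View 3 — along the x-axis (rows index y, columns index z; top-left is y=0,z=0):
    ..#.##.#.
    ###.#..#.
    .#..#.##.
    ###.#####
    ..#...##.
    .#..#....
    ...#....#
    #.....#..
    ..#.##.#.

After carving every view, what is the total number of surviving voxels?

remaining voxels: 68

initial block: 9^3 = 729
carve view 1 (along y, XZ-mask fill 32/81): 288 voxels remain
carve view 2 (along z, XY-mask fill 39/81): 142 voxels remain
carve view 3 (along x, YZ-mask fill 34/81): 68 voxels remain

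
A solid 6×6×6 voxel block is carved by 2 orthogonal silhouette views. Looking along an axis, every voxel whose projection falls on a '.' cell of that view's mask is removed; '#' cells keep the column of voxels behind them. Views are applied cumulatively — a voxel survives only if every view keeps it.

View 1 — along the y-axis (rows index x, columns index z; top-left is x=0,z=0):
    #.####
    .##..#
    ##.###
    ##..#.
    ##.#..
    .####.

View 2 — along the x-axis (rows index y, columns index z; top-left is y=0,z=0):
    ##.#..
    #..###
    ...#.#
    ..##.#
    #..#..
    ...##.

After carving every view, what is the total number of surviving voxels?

full grid |V| = 216
after view 1 [y-axis, 23 of 36 cells solid] → remaining = 138
after view 2 [x-axis, 16 of 36 cells solid] → remaining = 61

|visual hull| = 61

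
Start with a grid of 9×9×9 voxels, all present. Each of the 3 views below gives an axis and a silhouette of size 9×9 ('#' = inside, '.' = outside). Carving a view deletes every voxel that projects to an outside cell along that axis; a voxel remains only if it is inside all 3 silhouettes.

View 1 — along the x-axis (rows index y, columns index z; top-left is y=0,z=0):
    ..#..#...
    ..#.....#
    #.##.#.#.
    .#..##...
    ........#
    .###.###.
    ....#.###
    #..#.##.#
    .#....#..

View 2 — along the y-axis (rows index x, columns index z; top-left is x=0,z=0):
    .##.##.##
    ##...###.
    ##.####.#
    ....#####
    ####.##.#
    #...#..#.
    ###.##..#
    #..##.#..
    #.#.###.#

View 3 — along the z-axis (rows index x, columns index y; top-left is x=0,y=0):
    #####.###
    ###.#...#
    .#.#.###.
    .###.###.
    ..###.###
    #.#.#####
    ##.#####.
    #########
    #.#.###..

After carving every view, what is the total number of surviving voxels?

voxel count = 115

start: 9×9×9 = 729 voxels
  1. axis=0 (YZ plane), |mask|=30  ⇒  voxels=270
  2. axis=1 (XZ plane), |mask|=49  ⇒  voxels=163
  3. axis=2 (XY plane), |mask|=58  ⇒  voxels=115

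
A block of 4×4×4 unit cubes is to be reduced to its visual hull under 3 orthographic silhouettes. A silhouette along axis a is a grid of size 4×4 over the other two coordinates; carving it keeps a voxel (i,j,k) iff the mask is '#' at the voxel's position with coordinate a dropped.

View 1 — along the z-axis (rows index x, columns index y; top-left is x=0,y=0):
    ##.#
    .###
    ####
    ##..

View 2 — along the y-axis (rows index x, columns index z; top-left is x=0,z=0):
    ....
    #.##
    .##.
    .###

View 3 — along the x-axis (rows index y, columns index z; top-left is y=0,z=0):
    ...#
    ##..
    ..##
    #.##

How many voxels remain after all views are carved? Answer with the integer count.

|visual hull| = 11

start: 4×4×4 = 64 voxels
  1. axis=2 (XY plane), |mask|=12  ⇒  voxels=48
  2. axis=1 (XZ plane), |mask|=8  ⇒  voxels=23
  3. axis=0 (YZ plane), |mask|=8  ⇒  voxels=11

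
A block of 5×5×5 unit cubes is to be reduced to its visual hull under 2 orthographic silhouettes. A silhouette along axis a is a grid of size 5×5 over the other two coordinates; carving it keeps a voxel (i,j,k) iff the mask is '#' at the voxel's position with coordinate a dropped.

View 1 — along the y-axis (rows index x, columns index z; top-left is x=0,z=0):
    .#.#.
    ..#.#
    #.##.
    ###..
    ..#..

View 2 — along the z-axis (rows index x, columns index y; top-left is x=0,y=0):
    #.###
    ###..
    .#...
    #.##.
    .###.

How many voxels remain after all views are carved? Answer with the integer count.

remaining voxels: 29

full grid |V| = 125
step 1: project along y, AND mask (11/25) → |grid| = 55
step 2: project along z, AND mask (14/25) → |grid| = 29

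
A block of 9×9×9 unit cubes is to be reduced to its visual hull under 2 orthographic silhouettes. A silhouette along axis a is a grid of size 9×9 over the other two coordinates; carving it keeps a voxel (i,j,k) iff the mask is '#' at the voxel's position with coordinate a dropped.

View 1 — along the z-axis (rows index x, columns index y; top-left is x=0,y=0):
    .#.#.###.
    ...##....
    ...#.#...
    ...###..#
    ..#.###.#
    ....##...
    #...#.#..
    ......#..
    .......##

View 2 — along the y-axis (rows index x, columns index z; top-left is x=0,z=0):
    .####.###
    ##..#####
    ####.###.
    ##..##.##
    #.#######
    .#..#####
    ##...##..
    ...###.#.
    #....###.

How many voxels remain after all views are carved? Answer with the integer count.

before carving: 729 voxels (9×9×9)
V1 z: intersect with XY mask (26 set) -- 234 left
V2 y: intersect with XZ mask (53 set) -- 163 left

voxel count = 163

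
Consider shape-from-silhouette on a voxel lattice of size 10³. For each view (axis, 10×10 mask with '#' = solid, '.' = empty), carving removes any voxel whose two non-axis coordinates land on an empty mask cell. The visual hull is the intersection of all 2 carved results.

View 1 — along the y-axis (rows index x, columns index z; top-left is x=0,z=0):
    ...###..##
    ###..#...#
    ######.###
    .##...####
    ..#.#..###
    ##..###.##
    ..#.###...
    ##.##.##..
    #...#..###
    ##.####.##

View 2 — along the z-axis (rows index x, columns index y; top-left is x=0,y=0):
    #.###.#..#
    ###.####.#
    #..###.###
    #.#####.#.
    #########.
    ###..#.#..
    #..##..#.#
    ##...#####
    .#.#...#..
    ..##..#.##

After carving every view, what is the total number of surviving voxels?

|visual hull| = 372

before carving: 1000 voxels (10×10×10)
  1. axis=1 (XZ plane), |mask|=60  ⇒  voxels=600
  2. axis=2 (XY plane), |mask|=62  ⇒  voxels=372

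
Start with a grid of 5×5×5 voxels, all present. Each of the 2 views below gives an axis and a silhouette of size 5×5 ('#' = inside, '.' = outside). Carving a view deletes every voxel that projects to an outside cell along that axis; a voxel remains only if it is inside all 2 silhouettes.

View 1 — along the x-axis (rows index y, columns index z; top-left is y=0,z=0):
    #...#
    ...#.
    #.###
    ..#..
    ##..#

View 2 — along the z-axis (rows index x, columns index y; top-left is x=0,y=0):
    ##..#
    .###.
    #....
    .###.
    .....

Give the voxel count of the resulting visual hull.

remaining voxels: 20

full grid |V| = 125
after view 1 [x-axis, 11 of 25 cells solid] → remaining = 55
after view 2 [z-axis, 10 of 25 cells solid] → remaining = 20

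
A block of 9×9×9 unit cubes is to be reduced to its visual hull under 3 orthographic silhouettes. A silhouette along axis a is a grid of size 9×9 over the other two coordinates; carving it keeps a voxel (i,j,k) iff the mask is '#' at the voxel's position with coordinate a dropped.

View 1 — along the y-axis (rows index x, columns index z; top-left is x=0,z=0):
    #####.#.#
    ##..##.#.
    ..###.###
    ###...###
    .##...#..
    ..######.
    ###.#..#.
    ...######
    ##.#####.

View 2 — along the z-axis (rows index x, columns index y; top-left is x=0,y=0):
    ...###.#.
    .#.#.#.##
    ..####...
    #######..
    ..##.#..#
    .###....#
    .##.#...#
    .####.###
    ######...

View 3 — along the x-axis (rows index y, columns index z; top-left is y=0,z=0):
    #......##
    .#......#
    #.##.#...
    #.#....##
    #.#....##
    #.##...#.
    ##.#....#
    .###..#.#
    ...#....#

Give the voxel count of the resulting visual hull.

|visual hull| = 94

before carving: 729 voxels (9×9×9)
[1] y-view keeps 51 columns → grid now 459
[2] z-view keeps 45 columns → grid now 259
[3] x-view keeps 32 columns → grid now 94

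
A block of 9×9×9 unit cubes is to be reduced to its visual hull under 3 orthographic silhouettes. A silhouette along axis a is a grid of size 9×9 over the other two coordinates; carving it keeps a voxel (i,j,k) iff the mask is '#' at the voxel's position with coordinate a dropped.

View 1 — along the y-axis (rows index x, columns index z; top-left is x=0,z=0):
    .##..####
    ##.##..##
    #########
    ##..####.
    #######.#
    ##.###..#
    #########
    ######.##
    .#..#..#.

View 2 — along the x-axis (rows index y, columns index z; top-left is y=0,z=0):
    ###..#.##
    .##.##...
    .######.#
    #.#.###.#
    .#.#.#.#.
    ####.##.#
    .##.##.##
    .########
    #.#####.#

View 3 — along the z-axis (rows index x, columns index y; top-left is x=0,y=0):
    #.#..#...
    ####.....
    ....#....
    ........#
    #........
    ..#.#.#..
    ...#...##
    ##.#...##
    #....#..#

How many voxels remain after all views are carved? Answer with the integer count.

initial block: 9^3 = 729
V1 y: intersect with XZ mask (61 set) -- 549 left
V2 x: intersect with YZ mask (55 set) -- 374 left
V3 z: intersect with XY mask (24 set) -- 106 left

106 voxels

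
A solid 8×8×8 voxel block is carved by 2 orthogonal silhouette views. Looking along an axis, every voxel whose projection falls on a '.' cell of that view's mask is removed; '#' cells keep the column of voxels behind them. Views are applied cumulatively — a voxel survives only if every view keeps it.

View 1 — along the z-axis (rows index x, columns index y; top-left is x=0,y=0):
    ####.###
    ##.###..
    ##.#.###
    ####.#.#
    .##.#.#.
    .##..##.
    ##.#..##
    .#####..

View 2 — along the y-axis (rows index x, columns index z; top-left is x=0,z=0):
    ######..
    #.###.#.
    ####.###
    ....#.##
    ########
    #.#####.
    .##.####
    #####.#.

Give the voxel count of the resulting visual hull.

voxel count = 243

initial block: 8^3 = 512
V1 z: intersect with XY mask (42 set) -- 336 left
V2 y: intersect with XZ mask (47 set) -- 243 left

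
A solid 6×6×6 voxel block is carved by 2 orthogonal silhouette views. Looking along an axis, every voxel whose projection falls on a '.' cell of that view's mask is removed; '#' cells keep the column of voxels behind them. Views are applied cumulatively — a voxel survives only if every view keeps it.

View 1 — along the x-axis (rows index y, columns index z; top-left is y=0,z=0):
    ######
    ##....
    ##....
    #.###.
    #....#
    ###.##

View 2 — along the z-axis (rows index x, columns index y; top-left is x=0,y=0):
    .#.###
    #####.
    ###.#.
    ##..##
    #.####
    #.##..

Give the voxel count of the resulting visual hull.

before carving: 216 voxels (6×6×6)
  1. axis=0 (YZ plane), |mask|=21  ⇒  voxels=126
  2. axis=2 (XY plane), |mask|=25  ⇒  voxels=87

remaining voxels: 87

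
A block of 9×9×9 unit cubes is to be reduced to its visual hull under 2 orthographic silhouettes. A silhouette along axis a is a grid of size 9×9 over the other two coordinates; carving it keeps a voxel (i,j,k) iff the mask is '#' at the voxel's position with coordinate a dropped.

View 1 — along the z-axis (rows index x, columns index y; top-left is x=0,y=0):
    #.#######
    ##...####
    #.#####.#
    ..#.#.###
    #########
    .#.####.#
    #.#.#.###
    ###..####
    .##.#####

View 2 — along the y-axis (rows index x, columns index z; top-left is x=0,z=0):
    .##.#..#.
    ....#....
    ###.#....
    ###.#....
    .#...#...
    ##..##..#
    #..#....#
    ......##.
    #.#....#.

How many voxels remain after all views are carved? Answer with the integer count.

|visual hull| = 187

before carving: 729 voxels (9×9×9)
V1 z: intersect with XY mask (61 set) -- 549 left
V2 y: intersect with XZ mask (28 set) -- 187 left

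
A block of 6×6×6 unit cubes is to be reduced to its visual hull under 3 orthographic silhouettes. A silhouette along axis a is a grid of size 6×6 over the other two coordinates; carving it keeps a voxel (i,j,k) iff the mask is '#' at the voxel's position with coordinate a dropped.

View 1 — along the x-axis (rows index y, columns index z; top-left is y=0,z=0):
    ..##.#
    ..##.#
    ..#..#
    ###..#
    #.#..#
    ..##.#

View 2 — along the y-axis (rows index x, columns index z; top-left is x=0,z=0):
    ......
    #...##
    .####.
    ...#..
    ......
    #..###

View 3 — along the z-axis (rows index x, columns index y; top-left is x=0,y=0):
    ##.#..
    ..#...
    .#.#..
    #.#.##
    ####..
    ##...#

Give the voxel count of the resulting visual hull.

start: 6×6×6 = 216 voxels
step 1: project along x, AND mask (18/36) → |grid| = 108
step 2: project along y, AND mask (12/36) → |grid| = 32
step 3: project along z, AND mask (17/36) → |grid| = 13

|visual hull| = 13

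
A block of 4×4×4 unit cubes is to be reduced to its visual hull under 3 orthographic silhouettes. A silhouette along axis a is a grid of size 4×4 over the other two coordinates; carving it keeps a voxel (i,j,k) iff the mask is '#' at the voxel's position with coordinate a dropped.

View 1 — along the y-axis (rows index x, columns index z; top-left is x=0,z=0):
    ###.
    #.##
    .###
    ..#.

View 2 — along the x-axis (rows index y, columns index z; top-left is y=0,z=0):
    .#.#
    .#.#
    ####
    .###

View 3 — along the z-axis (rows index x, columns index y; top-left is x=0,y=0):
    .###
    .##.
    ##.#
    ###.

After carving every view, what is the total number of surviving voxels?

full grid |V| = 64
V1 y: intersect with XZ mask (10 set) -- 40 left
V2 x: intersect with YZ mask (11 set) -- 26 left
V3 z: intersect with XY mask (11 set) -- 18 left

voxel count = 18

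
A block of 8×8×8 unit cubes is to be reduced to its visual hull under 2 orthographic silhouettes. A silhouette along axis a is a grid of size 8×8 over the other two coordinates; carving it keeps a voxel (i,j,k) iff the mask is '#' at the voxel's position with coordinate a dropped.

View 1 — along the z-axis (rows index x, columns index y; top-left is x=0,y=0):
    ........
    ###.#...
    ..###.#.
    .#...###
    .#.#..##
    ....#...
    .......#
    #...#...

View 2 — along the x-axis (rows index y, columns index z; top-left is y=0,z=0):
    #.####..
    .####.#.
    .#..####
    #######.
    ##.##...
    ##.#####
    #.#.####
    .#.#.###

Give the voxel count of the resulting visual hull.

remaining voxels: 105

full grid |V| = 512
  1. axis=2 (XY plane), |mask|=20  ⇒  voxels=160
  2. axis=0 (YZ plane), |mask|=44  ⇒  voxels=105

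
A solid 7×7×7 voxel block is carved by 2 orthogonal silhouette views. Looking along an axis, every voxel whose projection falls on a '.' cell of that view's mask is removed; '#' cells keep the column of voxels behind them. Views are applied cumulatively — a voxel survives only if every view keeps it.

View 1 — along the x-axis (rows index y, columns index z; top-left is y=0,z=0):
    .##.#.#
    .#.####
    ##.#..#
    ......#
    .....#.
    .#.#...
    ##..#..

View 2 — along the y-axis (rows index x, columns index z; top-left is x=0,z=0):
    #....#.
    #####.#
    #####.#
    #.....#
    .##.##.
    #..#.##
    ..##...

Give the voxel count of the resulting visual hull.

before carving: 343 voxels (7×7×7)
V1 x: intersect with YZ mask (20 set) -- 140 left
V2 y: intersect with XZ mask (26 set) -- 72 left

voxel count = 72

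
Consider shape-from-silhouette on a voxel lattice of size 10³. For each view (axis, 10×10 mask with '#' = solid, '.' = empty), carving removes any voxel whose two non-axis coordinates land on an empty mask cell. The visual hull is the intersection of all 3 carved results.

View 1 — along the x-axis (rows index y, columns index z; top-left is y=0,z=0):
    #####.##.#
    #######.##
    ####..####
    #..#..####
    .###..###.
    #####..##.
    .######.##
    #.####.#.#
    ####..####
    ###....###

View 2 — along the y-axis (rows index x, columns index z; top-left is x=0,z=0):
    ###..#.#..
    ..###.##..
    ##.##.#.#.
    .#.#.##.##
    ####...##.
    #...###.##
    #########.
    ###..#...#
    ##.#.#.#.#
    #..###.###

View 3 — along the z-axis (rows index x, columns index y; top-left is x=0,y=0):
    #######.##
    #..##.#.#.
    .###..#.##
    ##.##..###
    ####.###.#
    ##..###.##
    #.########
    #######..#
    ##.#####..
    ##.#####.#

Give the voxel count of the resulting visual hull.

remaining voxels: 329

initial block: 10^3 = 1000
  1. axis=0 (YZ plane), |mask|=73  ⇒  voxels=730
  2. axis=1 (XZ plane), |mask|=61  ⇒  voxels=445
  3. axis=2 (XY plane), |mask|=74  ⇒  voxels=329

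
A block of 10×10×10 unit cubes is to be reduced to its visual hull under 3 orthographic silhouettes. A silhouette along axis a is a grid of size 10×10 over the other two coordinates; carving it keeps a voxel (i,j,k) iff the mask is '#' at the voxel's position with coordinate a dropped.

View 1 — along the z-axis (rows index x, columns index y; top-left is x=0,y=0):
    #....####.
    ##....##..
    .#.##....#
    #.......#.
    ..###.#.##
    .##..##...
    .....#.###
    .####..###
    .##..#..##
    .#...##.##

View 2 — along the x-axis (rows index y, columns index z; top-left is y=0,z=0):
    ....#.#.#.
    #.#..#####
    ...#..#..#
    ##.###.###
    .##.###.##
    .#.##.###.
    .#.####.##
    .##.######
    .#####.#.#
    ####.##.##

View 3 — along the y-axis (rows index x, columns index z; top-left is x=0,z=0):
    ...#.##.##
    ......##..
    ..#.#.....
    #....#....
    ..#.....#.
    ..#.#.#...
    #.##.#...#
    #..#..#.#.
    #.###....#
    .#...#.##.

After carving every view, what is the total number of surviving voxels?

initial block: 10^3 = 1000
after view 1 [z-axis, 46 of 100 cells solid] → remaining = 460
after view 2 [x-axis, 64 of 100 cells solid] → remaining = 302
after view 3 [y-axis, 34 of 100 cells solid] → remaining = 103

remaining voxels: 103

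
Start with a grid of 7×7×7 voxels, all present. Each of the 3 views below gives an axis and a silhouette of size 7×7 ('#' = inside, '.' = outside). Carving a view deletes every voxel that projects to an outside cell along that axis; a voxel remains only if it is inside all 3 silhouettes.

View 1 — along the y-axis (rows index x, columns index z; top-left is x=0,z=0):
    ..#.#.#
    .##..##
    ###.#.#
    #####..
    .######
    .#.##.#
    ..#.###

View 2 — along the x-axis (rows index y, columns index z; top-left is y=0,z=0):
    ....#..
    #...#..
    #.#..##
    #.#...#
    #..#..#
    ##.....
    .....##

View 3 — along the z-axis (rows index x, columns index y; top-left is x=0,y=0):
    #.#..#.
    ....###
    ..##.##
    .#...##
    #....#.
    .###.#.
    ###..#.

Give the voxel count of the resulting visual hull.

remaining voxels: 31

before carving: 343 voxels (7×7×7)
carve view 1 (along y, XZ-mask fill 31/49): 217 voxels remain
carve view 2 (along x, YZ-mask fill 17/49): 72 voxels remain
carve view 3 (along z, XY-mask fill 23/49): 31 voxels remain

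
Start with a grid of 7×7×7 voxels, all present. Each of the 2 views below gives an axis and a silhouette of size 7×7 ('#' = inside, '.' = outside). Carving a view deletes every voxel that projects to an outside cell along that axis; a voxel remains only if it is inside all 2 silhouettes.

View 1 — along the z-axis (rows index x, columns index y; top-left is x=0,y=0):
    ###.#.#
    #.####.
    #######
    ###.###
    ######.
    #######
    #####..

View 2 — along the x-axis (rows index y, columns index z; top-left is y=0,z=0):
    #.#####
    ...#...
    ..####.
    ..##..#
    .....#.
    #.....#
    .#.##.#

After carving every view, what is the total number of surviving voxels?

|visual hull| = 124

initial block: 7^3 = 343
carve view 1 (along z, XY-mask fill 41/49): 287 voxels remain
carve view 2 (along x, YZ-mask fill 21/49): 124 voxels remain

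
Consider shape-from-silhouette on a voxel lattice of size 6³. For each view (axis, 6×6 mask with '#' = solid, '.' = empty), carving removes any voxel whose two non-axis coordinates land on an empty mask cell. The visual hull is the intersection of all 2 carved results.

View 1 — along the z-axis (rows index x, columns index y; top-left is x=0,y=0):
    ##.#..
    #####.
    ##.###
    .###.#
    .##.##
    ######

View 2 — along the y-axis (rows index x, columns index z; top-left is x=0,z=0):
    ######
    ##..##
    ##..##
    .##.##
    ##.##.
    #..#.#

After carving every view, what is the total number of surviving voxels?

voxel count = 108

start: 6×6×6 = 216 voxels
step 1: project along z, AND mask (27/36) → |grid| = 162
step 2: project along y, AND mask (25/36) → |grid| = 108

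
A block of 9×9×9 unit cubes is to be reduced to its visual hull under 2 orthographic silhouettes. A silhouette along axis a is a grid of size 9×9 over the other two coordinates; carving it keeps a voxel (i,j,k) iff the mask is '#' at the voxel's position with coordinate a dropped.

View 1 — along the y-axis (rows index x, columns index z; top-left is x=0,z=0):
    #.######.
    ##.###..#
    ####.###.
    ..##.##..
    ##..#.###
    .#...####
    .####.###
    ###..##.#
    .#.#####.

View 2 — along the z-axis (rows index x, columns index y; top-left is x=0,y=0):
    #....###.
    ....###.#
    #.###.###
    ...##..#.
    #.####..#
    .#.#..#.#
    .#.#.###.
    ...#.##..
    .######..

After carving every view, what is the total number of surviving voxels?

258 voxels

start: 9×9×9 = 729 voxels
V1 y: intersect with XZ mask (54 set) -- 486 left
V2 z: intersect with XY mask (42 set) -- 258 left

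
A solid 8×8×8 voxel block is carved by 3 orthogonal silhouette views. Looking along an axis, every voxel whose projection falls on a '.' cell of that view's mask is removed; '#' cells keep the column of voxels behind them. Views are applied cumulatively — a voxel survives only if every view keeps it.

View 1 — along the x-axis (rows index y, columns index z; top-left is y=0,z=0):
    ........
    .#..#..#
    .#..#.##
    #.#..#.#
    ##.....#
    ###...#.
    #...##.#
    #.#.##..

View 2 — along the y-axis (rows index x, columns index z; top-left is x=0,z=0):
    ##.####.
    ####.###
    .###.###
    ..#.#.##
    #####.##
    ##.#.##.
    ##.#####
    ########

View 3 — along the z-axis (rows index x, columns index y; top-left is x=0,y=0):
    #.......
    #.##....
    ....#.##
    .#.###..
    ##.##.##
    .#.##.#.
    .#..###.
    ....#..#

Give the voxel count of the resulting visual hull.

remaining voxels: 62

initial block: 8^3 = 512
step 1: project along x, AND mask (26/64) → |grid| = 208
step 2: project along y, AND mask (50/64) → |grid| = 157
step 3: project along z, AND mask (27/64) → |grid| = 62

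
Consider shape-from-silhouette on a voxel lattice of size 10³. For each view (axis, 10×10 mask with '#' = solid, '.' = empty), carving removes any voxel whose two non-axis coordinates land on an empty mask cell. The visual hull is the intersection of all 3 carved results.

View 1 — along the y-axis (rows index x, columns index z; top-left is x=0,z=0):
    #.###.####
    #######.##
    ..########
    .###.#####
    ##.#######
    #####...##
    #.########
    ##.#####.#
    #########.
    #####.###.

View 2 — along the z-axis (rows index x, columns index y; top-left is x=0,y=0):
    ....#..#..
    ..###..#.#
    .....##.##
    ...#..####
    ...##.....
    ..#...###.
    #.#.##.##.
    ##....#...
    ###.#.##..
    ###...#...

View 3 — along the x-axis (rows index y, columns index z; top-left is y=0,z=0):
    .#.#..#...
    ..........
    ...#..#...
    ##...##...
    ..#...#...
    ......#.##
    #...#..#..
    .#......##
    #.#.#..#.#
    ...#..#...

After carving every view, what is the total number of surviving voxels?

|visual hull| = 97

before carving: 1000 voxels (10×10×10)
[1] y-view keeps 83 columns → grid now 830
[2] z-view keeps 41 columns → grid now 343
[3] x-view keeps 27 columns → grid now 97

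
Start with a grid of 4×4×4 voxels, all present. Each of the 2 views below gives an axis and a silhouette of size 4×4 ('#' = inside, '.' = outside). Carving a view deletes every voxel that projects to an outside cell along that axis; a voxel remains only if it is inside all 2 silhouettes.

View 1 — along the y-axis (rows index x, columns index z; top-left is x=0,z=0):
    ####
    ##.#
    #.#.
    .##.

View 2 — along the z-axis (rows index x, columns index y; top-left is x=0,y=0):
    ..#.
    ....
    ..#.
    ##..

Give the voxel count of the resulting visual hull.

initial block: 4^3 = 64
  1. axis=1 (XZ plane), |mask|=11  ⇒  voxels=44
  2. axis=2 (XY plane), |mask|=4  ⇒  voxels=10

|visual hull| = 10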